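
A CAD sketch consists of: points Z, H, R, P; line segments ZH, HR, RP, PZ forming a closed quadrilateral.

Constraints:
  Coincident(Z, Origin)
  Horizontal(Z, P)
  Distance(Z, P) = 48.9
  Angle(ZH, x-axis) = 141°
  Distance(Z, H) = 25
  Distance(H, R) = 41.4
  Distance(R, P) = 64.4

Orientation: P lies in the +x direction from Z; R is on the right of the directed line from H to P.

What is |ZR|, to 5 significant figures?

26.875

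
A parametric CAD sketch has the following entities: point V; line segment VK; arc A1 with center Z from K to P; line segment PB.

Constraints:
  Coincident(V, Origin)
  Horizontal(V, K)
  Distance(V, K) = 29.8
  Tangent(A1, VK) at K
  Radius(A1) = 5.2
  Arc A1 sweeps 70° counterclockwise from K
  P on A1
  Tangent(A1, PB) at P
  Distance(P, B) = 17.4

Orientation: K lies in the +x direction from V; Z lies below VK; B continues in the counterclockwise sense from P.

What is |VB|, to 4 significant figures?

27.40

V is at the origin; V and K share the same y with |VK| = 29.8 and K on the +x side, so K = (29.80, 0.000). A1 meets VK tangentially, so ZK is at right angles to VK, so Z = K + (0, -5.2) = (29.80, -5.200). On A1, K sits at bearing 90° from Z; a 70° counterclockwise sweep puts P at bearing 160°, so P = Z + 5.2·(cos 160°, sin 160°) = (24.91, -3.421). Tangency of A1 to PB means the radius ZP is perpendicular to PB, so PB runs along (−sin 160°, cos 160°); with |PB| = 17.4, B = (18.96, -19.77). Then |VB| = |B − V| = 27.40.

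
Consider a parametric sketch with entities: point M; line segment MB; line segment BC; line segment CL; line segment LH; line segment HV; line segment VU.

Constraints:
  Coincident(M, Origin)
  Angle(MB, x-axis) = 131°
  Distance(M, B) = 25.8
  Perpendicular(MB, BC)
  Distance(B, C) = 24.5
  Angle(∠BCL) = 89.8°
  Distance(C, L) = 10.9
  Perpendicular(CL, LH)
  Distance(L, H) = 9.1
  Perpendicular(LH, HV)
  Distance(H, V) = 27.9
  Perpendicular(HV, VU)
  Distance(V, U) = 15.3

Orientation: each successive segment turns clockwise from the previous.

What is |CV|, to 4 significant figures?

19.28

M is at the origin; MB runs at 131.0° with length 25.8, so B = (-16.93, 19.47). The perpendicularity gives BC at right angles to MB, so BC runs at 41.00°; with |BC| = 24.5, C = (1.564, 35.54). ∠BCL = 89.8° gives CL at -49.20° from the x-axis; with |CL| = 10.9, L = (8.686, 27.29). CL ⟂ LH, so LH runs at -139.2°; with |LH| = 9.1, H = (1.798, 21.35). LH ⟂ HV, so HV runs at 130.8°; with |HV| = 27.9, V = (-16.43, 42.47). Then |CV| = |V − C| = 19.28.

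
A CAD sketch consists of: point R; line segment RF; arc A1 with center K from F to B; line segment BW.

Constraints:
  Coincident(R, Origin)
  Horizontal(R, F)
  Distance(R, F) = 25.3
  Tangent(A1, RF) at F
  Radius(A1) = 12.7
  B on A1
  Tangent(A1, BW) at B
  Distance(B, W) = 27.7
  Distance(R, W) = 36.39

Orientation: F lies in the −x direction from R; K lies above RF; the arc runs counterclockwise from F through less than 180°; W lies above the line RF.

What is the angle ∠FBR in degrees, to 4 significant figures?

107.4°

Checks: |KB| = 12.70 ✓; ∠(KB, BW) = 90.00° ✓; |BW| = 27.70 ✓; |RW| = 36.39 ✓.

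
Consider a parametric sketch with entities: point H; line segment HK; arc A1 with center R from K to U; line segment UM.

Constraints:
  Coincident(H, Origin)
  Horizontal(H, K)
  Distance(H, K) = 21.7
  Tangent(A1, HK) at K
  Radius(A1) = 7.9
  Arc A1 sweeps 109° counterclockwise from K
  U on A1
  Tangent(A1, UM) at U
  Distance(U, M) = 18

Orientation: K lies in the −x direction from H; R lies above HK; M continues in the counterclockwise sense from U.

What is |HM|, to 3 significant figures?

34.1

H is at the origin; H and K share the same y with |HK| = 21.7 and K on the −x side, so K = (-21.7, 0.00). Since A1 is tangent to HK there, RK ⟂ HK, so R = K + (0, 7.9) = (-21.7, 7.90). On A1, K sits at bearing -90° from R; a 109° counterclockwise sweep puts U at bearing 19°, so U = R + 7.9·(cos 19°, sin 19°) = (-14.2, 10.5). Tangency of A1 to UM means the radius RU is perpendicular to UM, so UM runs along (−sin 19°, cos 19°); with |UM| = 18.0, M = (-20.1, 27.5). Then |HM| = |M − H| = 34.1.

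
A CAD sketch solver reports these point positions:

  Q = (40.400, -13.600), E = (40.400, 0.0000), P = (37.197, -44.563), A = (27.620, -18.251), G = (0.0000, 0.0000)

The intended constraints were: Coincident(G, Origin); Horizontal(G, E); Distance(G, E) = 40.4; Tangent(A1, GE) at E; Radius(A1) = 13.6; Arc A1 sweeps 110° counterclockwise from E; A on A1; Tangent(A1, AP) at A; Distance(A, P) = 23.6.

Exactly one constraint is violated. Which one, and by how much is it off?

Distance(A, P) = 23.6 — off by 4.40.

G = (0.00, 0.00) ✓; G.y = 0.00, E.y = 0.00 ✓; |GE| = 40.40 ✓; ∠(QE, EG) = 90.00° ✓; |QE| = 13.60 ✓; bearing(Q→A) − bearing(Q→E) = 110.0° ✓; |QA| = 13.60 ✓; ∠(QA, AP) = 90.00° ✓; |AP| = 28.00 ✗.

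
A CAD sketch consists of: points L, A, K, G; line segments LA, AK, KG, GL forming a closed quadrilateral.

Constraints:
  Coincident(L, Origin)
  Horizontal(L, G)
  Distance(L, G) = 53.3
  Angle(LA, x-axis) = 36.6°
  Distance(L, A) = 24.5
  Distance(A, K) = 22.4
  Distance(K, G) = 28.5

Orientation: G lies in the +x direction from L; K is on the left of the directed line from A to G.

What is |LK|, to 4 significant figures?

46.75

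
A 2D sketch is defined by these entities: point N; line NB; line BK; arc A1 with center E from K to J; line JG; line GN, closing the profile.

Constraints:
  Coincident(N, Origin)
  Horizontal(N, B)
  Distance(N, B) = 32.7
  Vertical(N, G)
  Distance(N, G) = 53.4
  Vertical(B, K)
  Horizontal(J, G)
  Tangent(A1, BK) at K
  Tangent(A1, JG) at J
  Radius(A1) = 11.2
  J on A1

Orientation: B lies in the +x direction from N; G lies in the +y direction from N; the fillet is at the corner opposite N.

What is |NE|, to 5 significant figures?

47.361

N and G share the same x with |NG| = 53.4 and G on the +y side, so G = (0.0000, 53.400). The virtual corner opposite N is at (32.700, 53.400). Since A1 is tangent to BK there, EK ⟂ BK and the tangent condition forces EJ to be normal to JG, with radius 11.2, so the center E sits 11.2 in from both sides at E = (21.500, 42.200). Then |NE| = |E − N| = 47.361.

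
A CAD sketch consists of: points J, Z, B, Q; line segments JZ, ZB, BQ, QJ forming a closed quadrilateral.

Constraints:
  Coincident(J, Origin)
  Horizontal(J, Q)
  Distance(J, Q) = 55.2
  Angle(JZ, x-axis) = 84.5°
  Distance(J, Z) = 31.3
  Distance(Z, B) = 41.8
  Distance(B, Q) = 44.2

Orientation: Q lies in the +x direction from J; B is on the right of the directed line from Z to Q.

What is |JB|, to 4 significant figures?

15.45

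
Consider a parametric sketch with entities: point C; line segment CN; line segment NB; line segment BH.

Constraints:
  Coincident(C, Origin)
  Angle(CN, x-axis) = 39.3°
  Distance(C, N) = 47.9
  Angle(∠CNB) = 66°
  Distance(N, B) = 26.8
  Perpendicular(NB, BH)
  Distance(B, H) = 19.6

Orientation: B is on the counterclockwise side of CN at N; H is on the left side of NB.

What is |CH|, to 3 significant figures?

25.2

∠CNB = 66.0°, so NB runs at 39.3° + (180° − 66.0°) = 153° from the x-axis; with |NB| = 26.8, B = N + 26.8·(cos 153°, sin 153°) = (13.1, 42.4). The perpendicularity gives BH at right angles to NB; with |BH| = 19.6 on the left of NB, H = B + 19.6·(-0.449, -0.893) = (4.32, 24.9). Then |CH| = |H − C| = 25.2.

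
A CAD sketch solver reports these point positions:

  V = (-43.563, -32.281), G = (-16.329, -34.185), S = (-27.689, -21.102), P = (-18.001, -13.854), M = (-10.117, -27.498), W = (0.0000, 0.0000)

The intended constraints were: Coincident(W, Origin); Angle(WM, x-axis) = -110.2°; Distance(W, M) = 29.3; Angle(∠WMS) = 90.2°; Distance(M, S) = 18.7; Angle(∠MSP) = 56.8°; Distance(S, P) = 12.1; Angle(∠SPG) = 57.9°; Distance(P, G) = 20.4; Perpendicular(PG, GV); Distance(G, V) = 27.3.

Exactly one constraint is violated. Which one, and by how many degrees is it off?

Perpendicular(PG, GV) — off by 8.70°.

W = (0.00, 0.00) ✓; WM at -110.2° ✓; |WM| = 29.30 ✓; ∠WMS = 90.20° ✓; |MS| = 18.70 ✓; ∠MSP = 56.80° ✓; |SP| = 12.10 ✓; ∠SPG = 57.90° ✓; |PG| = 20.40 ✓; ∠(PG, GV) = 98.70° ✗; |GV| = 27.30 ✓.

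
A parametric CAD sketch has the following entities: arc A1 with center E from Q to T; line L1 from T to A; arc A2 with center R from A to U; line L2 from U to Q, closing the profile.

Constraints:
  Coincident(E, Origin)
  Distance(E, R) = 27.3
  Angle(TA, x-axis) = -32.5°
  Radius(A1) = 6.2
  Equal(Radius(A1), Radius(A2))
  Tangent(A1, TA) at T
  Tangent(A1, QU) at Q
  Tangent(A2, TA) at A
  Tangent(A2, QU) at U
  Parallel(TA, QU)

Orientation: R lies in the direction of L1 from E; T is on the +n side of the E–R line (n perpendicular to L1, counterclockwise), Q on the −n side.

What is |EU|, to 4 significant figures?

28.00

Tangency of A1 to both parallel lines with radius 6.2 puts T and Q at E ± 6.2·n: T = (3.331, 5.229), Q = (-3.331, -5.229). Equal radii place A and U the same way about R: A = R + 6.2·n = (26.36, -9.439), U = R − 6.2·n = (19.69, -19.90). Then |EU| = |U − E| = 28.00.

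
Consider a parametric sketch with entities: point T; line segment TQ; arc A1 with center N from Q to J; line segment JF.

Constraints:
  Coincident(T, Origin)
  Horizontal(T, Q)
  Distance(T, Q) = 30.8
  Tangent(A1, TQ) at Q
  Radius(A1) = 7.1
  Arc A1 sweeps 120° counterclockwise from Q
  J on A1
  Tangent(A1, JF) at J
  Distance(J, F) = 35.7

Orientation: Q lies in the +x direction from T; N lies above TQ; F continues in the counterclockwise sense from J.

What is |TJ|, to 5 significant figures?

38.453

T is at the origin; T and Q share the same y with |TQ| = 30.8 and Q on the +x side, so Q = (30.800, 0.0000). Since A1 is tangent to TQ there, NQ ⟂ TQ, so N = Q + (0, 7.1) = (30.800, 7.1000). On A1, Q sits at bearing -90° from N; a 120° counterclockwise sweep puts J at bearing 30°, so J = N + 7.1·(cos 30°, sin 30°) = (36.949, 10.650). Then |TJ| = |J − T| = 38.453.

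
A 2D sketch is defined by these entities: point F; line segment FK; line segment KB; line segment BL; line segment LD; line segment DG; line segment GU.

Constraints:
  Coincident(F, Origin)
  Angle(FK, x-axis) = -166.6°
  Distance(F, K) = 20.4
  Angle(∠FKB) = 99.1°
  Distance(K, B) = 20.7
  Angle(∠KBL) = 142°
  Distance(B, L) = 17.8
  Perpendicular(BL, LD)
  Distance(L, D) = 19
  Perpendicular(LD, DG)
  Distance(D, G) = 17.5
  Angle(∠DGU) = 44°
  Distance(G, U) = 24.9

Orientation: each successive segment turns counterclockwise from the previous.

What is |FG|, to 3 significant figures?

13.4

F is at the origin; FK runs at -166.6° with length 20.4, so K = (-19.8, -4.73). ∠FKB = 99.1° gives KB at -85.7° from the x-axis; with |KB| = 20.7, B = (-18.3, -25.4). ∠KBL = 142.0° gives BL at -47.7° from the x-axis; with |BL| = 17.8, L = (-6.31, -38.5). BL is perpendicular to LD, so LD runs at 42.3°; with |LD| = 19.0, D = (7.74, -25.7). The perpendicularity gives DG at right angles to LD, so DG runs at 132°; with |DG| = 17.5, G = (-4.04, -12.8). Then |FG| = |G − F| = 13.4.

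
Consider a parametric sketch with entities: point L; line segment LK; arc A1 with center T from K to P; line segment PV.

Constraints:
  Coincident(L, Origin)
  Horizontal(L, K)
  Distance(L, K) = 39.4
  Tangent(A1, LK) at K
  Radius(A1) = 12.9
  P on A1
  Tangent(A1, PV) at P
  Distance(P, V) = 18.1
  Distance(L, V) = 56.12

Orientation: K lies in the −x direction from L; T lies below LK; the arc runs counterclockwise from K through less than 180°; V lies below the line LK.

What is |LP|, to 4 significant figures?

54.32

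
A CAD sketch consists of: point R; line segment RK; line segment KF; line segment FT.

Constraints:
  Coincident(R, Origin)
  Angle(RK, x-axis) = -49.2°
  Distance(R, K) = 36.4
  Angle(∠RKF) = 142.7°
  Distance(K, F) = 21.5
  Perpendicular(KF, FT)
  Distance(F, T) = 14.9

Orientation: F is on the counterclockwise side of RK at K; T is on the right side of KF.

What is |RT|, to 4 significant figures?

62.54

R is at the origin; RK runs at -49.2° with length 36.4, so K = 36.4·(cos -49.2°, sin -49.2°) = (23.78, -27.55). ∠RKF = 142.7°, so KF runs at -49.2° + (180° − 142.7°) = -11.90° from the x-axis; with |KF| = 21.5, F = K + 21.5·(cos -11.90°, sin -11.90°) = (44.82, -31.99). KF is perpendicular to FT; with |FT| = 14.9 on the right of KF, T = F + 14.9·(-0.2062, -0.9785) = (41.75, -46.57). Then |RT| = |T − R| = 62.54.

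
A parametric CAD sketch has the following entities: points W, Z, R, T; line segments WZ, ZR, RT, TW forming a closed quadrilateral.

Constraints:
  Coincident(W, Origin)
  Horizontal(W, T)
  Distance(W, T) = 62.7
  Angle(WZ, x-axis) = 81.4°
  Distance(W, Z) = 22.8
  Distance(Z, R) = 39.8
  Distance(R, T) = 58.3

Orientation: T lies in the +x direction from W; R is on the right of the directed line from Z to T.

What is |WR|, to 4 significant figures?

18.46

W is at the origin; W and T share the same y with |WT| = 62.7 and T in +x, so T = (62.7, 0). WZ runs at 81.4° with |WZ| = 22.8, so Z = (3.409, 22.54). R is determined by |ZR| = 39.8 and |RT| = 58.3 together: it lies at the intersection of circle(Z, 39.8) and circle(T, 58.3). With |ZT| = 63.43, the foot of the radical line on ZT is 17.41 from Z and the perpendicular offset is √(39.8² − 17.41²) = 35.79. Taking the right-of-ZT solution: R = (6.963, -17.10).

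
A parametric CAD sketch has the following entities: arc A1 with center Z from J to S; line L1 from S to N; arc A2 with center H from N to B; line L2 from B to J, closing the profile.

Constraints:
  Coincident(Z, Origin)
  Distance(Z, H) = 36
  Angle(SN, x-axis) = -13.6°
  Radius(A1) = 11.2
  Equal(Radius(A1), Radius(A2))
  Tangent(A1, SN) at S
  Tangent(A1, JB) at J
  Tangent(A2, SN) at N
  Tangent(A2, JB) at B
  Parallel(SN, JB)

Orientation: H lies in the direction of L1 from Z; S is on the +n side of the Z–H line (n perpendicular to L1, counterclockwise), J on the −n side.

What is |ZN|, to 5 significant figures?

37.702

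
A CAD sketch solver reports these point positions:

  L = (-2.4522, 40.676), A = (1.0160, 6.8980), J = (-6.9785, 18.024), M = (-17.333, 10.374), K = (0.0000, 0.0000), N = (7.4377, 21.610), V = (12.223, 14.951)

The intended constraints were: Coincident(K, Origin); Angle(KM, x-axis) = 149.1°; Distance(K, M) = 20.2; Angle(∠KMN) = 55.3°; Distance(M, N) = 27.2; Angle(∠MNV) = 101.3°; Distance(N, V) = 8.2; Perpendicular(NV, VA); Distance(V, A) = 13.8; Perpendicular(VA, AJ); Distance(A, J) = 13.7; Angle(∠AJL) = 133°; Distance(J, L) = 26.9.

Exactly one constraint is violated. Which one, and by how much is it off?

Distance(J, L) = 26.9 — off by 3.80.

K = (0.00, 0.00) ✓; KM at 149.1° ✓; |KM| = 20.20 ✓; ∠KMN = 55.30° ✓; |MN| = 27.20 ✓; ∠MNV = 101.3° ✓; |NV| = 8.200 ✓; ∠(NV, VA) = 90.00° ✓; |VA| = 13.80 ✓; ∠(VA, AJ) = 90.00° ✓; |AJ| = 13.70 ✓; ∠AJL = 133.0° ✓; |JL| = 23.10 ✗.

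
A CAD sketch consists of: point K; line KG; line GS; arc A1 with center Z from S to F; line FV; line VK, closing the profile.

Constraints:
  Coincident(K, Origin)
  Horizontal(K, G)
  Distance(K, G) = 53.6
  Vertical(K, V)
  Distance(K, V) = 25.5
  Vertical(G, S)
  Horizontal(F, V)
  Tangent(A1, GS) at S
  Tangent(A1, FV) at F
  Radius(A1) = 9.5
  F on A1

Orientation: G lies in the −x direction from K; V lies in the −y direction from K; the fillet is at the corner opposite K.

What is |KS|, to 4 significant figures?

55.94

The virtual corner opposite K is at (-53.60, -25.50). The tangent condition forces ZS to be normal to GS and tangency of A1 to FV means the radius ZF is perpendicular to FV, with radius 9.5, so the center Z sits 9.5 in from both sides at Z = (-44.10, -16.00). That places the tangent points at S = (-53.60, -16.00) on GS and F = (-44.10, -25.50) on FV. Then |KS| = |S − K| = 55.94.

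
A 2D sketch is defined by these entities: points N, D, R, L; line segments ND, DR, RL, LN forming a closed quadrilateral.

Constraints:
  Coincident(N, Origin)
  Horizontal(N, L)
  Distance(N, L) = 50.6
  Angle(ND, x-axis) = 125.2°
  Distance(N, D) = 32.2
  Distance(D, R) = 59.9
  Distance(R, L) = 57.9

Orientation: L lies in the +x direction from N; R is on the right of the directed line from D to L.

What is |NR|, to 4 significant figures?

30.25

Checks: |DR| = 59.90 ✓; |RL| = 57.90 ✓.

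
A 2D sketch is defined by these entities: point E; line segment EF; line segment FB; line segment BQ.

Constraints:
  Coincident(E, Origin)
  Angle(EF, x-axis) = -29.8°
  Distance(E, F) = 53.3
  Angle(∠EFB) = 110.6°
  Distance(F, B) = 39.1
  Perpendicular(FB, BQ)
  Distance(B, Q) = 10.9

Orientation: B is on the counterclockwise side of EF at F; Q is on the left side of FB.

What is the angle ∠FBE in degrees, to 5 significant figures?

40.774°

E is at the origin; EF runs at -29.8° with length 53.3, so F = 53.3·(cos -29.8°, sin -29.8°) = (46.252, -26.489). ∠EFB = 110.6°, so FB runs at -29.8° + (180° − 110.6°) = 39.600° from the x-axis; with |FB| = 39.1, B = F + 39.1·(cos 39.600°, sin 39.600°) = (76.379, -1.5654). Then cos ∠FBE = BF·BE / (|BF||BE|), giving 40.774°.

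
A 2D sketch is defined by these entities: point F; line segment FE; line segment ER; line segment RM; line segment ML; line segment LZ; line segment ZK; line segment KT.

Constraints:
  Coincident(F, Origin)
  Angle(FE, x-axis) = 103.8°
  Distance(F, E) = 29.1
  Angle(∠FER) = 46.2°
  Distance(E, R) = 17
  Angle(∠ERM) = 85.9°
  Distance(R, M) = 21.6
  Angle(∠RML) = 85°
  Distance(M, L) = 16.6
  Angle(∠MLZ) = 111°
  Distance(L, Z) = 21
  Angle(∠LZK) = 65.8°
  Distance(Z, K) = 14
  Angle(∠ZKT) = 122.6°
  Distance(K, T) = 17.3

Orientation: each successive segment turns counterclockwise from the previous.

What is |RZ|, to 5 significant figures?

22.325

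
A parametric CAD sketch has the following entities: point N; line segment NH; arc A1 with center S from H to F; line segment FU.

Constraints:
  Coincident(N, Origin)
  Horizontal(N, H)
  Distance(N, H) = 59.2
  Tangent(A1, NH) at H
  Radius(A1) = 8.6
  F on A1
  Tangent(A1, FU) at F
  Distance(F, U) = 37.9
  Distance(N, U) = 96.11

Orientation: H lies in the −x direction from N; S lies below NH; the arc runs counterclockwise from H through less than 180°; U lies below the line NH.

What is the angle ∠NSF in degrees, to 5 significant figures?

129.64°

N is at the origin; N and H share the same y with |NH| = 59.2 and H on the −x side, so H = (-59.200, 0.0000). Since A1 is tangent to NH there, SH ⟂ NH, so S = H + (0, -8.6) = (-59.200, -8.6000). Since SF ⟂ FU (tangency), |SU| = √(8.6² + 37.9²) = 38.863 regardless of where F sits on A1. So U lies on both circle(N, 96.11) and circle(S, 38.863); the below-NH intersection is U = (-90.987, -30.960). F is the foot of the tangent from U: F = (-65.582, -2.8353).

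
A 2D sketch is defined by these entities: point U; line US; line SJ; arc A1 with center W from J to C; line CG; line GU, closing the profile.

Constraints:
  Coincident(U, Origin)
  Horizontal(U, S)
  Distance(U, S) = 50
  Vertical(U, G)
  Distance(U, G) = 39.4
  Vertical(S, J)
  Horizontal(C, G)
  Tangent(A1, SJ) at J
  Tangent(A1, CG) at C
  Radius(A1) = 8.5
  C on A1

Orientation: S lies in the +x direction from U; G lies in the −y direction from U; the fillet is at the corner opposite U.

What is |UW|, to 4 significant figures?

51.74

U is at the origin; U and S share the same y with |US| = 50.0 and S on the +x side, so S = (50.00, 0.000). UG is vertical with |UG| = 39.4 and G on the −y side, so G = (0.000, -39.40). The virtual corner opposite U is at (50.00, -39.40). Since A1 is tangent to SJ there, WJ ⟂ SJ and the tangent condition forces WC to be normal to CG, with radius 8.5, so the center W sits 8.5 in from both sides at W = (41.50, -30.90). Then |UW| = |W − U| = 51.74.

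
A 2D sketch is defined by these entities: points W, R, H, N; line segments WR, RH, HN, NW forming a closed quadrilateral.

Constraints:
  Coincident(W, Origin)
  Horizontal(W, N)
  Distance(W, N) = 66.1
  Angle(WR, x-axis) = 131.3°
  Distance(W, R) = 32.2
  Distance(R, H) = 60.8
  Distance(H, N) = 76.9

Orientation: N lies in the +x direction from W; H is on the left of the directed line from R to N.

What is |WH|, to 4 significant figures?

68.92

Checks: W.y = 0.00, N.y = 0.00 ✓; |RH| = 60.80 ✓; |HN| = 76.90 ✓.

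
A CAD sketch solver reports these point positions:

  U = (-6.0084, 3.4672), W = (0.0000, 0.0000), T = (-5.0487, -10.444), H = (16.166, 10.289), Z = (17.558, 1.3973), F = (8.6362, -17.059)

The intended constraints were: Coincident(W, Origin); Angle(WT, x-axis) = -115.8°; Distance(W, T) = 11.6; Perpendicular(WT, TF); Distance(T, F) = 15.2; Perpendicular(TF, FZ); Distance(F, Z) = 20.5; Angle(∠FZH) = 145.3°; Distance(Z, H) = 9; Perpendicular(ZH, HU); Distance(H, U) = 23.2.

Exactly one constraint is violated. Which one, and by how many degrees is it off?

Perpendicular(ZH, HU) — off by 8.20°.

W = (0.00, 0.00) ✓; WT at -115.8° ✓; |WT| = 11.60 ✓; ∠(WT, TF) = 90.00° ✓; |TF| = 15.20 ✓; ∠(TF, FZ) = 90.00° ✓; |FZ| = 20.50 ✓; ∠FZH = 145.3° ✓; |ZH| = 9.000 ✓; ∠(ZH, HU) = 98.20° ✗; |HU| = 23.20 ✓.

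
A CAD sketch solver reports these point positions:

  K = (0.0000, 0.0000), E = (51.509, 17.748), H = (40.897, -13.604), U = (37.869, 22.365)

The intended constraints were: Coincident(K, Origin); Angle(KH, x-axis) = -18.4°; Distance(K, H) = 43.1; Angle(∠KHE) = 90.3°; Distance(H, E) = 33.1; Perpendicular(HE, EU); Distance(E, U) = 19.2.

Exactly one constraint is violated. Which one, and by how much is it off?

Distance(E, U) = 19.2 — off by 4.80.

K = (0.00, 0.00) ✓; KH at -18.40° ✓; |KH| = 43.10 ✓; ∠KHE = 90.30° ✓; |HE| = 33.10 ✓; ∠(HE, EU) = 90.00° ✓; |EU| = 14.40 ✗.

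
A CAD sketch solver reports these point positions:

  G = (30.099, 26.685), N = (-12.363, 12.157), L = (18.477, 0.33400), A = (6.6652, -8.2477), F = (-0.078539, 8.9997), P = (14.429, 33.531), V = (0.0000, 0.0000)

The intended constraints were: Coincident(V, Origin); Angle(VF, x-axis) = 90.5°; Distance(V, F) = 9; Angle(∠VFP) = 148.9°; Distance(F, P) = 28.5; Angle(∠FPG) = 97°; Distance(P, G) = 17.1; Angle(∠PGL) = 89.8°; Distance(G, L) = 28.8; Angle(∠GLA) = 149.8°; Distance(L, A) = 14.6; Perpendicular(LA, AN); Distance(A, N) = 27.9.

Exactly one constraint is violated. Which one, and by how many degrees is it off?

Perpendicular(LA, AN) — off by 7.00°.

V = (0.00, 0.00) ✓; VF at 90.50° ✓; |VF| = 9.000 ✓; ∠VFP = 148.9° ✓; |FP| = 28.50 ✓; ∠FPG = 97.00° ✓; |PG| = 17.10 ✓; ∠PGL = 89.80° ✓; |GL| = 28.80 ✓; ∠GLA = 149.8° ✓; |LA| = 14.60 ✓; ∠(LA, AN) = 83.00° ✗; |AN| = 27.90 ✓.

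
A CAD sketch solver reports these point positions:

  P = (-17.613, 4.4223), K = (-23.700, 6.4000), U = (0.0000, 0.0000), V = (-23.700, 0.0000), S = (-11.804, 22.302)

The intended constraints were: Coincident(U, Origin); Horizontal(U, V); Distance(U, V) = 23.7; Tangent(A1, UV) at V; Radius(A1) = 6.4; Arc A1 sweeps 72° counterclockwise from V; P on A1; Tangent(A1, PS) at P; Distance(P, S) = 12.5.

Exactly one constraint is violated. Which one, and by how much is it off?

Distance(P, S) = 12.5 — off by 6.30.

U = (0.00, 0.00) ✓; U.y = 0.00, V.y = 0.00 ✓; |UV| = 23.70 ✓; ∠(KV, VU) = 90.00° ✓; |KV| = 6.400 ✓; bearing(K→P) − bearing(K→V) = 72.00° ✓; |KP| = 6.400 ✓; ∠(KP, PS) = 90.00° ✓; |PS| = 18.80 ✗.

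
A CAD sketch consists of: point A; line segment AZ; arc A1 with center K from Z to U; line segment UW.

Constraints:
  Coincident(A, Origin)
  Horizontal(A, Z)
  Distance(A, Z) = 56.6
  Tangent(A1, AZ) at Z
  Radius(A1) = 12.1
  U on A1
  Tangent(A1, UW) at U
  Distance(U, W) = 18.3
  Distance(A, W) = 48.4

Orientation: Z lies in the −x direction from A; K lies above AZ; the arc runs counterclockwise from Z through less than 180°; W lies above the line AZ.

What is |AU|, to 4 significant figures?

45.79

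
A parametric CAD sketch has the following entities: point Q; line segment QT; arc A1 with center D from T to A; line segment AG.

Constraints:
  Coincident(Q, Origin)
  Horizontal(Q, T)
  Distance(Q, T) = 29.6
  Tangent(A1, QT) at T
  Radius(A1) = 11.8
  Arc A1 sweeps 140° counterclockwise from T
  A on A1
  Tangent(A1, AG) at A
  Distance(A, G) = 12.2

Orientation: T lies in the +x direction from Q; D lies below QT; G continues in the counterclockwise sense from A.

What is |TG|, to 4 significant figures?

28.74

On A1, T sits at bearing 90° from D; a 140° counterclockwise sweep puts A at bearing 230°, so A = D + 11.8·(cos 230°, sin 230°) = (22.02, -20.84). Since A1 is tangent to AG there, DA ⟂ AG, so AG runs along (−sin 230°, cos 230°); with |AG| = 12.2, G = (31.36, -28.68). Then |TG| = |G − T| = 28.74.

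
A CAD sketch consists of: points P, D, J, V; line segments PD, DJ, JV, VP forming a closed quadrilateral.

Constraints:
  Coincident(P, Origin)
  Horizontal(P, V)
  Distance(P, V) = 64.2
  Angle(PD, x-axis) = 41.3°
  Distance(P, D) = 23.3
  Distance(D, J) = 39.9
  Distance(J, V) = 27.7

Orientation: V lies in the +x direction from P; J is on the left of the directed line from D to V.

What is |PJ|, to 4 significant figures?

61.78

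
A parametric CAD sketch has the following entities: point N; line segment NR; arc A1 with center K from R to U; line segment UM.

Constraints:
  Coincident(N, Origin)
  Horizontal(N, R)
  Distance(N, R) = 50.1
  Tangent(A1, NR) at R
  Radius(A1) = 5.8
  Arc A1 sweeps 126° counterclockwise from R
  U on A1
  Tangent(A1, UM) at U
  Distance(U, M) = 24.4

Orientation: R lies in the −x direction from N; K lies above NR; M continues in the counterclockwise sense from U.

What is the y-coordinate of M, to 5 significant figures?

28.949

N is at the origin; NR is horizontal with |NR| = 50.1 and R on the −x side, so R = (-50.100, 0.0000). The tangent condition forces KR to be normal to NR, so K = R + (0, 5.8) = (-50.100, 5.8000). On A1, R sits at bearing -90° from K; a 126° counterclockwise sweep puts U at bearing 36°, so U = K + 5.8·(cos 36°, sin 36°) = (-45.408, 9.2092). A1 meets UM tangentially, so KU is at right angles to UM, so UM runs along (−sin 36°, cos 36°); with |UM| = 24.4, M = (-59.750, 28.949). So M.y = 28.949.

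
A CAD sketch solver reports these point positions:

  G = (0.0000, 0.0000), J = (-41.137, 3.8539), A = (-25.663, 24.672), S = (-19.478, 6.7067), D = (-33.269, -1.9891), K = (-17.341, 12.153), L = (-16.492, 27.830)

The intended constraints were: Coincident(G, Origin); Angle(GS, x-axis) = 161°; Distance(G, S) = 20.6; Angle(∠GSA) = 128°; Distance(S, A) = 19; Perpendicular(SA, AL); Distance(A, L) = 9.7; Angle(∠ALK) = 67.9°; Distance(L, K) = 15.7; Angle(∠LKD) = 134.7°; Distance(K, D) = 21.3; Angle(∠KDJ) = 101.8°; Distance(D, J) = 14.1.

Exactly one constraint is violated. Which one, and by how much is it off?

Distance(D, J) = 14.1 — off by 4.30.

G = (0.00, 0.00) ✓; GS at 161.0° ✓; |GS| = 20.60 ✓; ∠GSA = 128.0° ✓; |SA| = 19.00 ✓; ∠(SA, AL) = 90.00° ✓; |AL| = 9.699 ✓; ∠ALK = 67.90° ✓; |LK| = 15.70 ✓; ∠LKD = 134.7° ✓; |KD| = 21.30 ✓; ∠KDJ = 101.8° ✓; |DJ| = 9.800 ✗.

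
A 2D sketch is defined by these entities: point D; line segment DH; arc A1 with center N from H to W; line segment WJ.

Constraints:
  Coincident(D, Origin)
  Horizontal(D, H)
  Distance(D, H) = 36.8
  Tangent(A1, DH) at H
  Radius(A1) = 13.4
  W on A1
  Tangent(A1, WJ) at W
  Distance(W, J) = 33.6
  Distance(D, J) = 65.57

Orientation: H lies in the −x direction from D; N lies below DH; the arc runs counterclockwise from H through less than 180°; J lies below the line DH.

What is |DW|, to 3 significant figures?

52.4

D is at the origin; D and H share the same y with |DH| = 36.8 and H on the −x side, so H = (-36.8, 0.00). A1 meets DH tangentially, so NH is at right angles to DH, so N = H + (0, -13.4) = (-36.8, -13.4). Since NW ⟂ WJ (tangency), |NJ| = √(13.4² + 33.6²) = 36.2 regardless of where W sits on A1. So J lies on both circle(D, 65.57) and circle(N, 36.2); the below-DH intersection is J = (-43.7, -48.9). W is the foot of the tangent from J: W = (-50.0, -15.9).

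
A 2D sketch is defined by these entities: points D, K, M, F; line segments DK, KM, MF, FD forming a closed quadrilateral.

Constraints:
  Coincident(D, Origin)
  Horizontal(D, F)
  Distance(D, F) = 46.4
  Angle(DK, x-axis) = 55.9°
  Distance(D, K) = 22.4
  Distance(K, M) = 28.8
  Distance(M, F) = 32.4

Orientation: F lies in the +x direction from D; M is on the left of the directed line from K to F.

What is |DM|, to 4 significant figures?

49.55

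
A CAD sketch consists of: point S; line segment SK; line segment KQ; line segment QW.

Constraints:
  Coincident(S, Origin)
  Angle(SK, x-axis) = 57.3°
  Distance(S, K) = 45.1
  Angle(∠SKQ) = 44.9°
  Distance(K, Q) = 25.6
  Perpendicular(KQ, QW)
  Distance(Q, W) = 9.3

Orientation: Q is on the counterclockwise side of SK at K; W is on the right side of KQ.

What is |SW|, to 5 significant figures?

41.621

S is at the origin; SK runs at 57.3° with length 45.1, so K = 45.1·(cos 57.3°, sin 57.3°) = (24.365, 37.952). ∠SKQ = 44.9°, so KQ runs at 57.3° + (180° − 44.9°) = 192.40° from the x-axis; with |KQ| = 25.6, Q = K + 25.6·(cos 192.40°, sin 192.40°) = (-0.63797, 32.455). KQ is perpendicular to QW; with |QW| = 9.3 on the right of KQ, W = Q + 9.3·(-0.21474, 0.97667) = (-2.6350, 41.538). Then |SW| = |W − S| = 41.621.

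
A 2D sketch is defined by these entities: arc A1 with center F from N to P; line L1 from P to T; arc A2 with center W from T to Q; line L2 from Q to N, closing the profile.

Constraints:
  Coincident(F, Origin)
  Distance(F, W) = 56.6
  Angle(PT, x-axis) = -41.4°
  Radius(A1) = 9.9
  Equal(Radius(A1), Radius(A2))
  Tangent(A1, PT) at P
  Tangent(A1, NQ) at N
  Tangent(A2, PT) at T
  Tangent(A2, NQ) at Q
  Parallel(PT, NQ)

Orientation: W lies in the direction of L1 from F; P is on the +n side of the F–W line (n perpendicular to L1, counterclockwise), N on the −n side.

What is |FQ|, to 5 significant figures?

57.459

Tangency of A1 to both parallel lines with radius 9.9 puts P and N at F ± 9.9·n: P = (6.5470, 7.4261), N = (-6.5470, -7.4261). Equal radii place T and Q the same way about W: T = W + 9.9·n = (49.003, -30.004), Q = W − 9.9·n = (35.909, -44.856). Then |FQ| = |Q − F| = 57.459.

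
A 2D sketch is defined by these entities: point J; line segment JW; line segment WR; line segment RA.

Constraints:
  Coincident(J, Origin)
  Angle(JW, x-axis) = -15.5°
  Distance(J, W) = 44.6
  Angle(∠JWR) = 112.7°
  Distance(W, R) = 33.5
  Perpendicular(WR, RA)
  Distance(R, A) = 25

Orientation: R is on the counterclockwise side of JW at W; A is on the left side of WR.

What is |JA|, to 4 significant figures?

53.22

J is at the origin; JW runs at -15.5° with length 44.6, so W = 44.6·(cos -15.5°, sin -15.5°) = (42.98, -11.92). ∠JWR = 112.7°, so WR runs at -15.5° + (180° − 112.7°) = 51.80° from the x-axis; with |WR| = 33.5, R = W + 33.5·(cos 51.80°, sin 51.80°) = (63.69, 14.41). The perpendicularity gives RA at right angles to WR; with |RA| = 25.0 on the left of WR, A = R + 25.0·(-0.7859, 0.6184) = (44.05, 29.87). Then |JA| = |A − J| = 53.22.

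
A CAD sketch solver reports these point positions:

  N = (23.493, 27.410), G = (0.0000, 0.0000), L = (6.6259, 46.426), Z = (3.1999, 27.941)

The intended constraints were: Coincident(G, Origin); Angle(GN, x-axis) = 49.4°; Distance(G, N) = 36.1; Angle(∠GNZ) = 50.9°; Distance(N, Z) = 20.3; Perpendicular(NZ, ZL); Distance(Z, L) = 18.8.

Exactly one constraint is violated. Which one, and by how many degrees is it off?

Perpendicular(NZ, ZL) — off by 9.00°.

G = (0.00, 0.00) ✓; GN at 49.40° ✓; |GN| = 36.10 ✓; ∠GNZ = 50.90° ✓; |NZ| = 20.30 ✓; ∠(NZ, ZL) = 99.00° ✗; |ZL| = 18.80 ✓.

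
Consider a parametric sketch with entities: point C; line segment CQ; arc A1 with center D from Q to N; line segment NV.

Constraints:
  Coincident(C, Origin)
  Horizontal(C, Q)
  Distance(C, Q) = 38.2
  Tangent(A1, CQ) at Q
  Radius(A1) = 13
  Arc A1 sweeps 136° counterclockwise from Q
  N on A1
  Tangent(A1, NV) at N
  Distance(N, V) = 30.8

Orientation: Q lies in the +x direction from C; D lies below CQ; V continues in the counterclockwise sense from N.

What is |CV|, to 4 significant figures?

67.44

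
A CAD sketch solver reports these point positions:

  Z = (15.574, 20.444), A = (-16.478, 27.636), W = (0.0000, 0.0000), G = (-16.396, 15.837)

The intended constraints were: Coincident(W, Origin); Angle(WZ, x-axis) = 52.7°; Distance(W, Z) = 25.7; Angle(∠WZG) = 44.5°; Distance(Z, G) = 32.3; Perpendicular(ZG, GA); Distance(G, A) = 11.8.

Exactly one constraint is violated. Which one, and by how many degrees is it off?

Perpendicular(ZG, GA) — off by 7.80°.

W = (0.00, 0.00) ✓; WZ at 52.70° ✓; |WZ| = 25.70 ✓; ∠WZG = 44.50° ✓; |ZG| = 32.30 ✓; ∠(ZG, GA) = 97.80° ✗; |GA| = 11.80 ✓.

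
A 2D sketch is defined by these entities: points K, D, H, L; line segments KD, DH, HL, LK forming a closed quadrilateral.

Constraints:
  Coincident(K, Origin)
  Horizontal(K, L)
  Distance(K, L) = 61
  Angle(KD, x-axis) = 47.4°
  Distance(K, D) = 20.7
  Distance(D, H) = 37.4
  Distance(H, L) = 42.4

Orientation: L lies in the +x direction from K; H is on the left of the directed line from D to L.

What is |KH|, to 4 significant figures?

57.94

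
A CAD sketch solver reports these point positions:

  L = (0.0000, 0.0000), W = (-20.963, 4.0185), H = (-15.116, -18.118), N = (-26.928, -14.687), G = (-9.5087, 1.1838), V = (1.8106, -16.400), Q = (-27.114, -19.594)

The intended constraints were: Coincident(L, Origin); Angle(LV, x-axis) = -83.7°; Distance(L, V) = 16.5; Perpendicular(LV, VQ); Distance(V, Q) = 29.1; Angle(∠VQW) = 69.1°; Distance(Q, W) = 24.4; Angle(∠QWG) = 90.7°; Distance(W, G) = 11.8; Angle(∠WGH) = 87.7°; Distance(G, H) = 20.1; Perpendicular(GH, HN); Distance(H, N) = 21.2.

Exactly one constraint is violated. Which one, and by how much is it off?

Distance(H, N) = 21.2 — off by 8.90.

L = (0.00, 0.00) ✓; LV at -83.70° ✓; |LV| = 16.50 ✓; ∠(LV, VQ) = 90.00° ✓; |VQ| = 29.10 ✓; ∠VQW = 69.10° ✓; |QW| = 24.40 ✓; ∠QWG = 90.70° ✓; |WG| = 11.80 ✓; ∠WGH = 87.70° ✓; |GH| = 20.10 ✓; ∠(GH, HN) = 90.00° ✓; |HN| = 12.30 ✗.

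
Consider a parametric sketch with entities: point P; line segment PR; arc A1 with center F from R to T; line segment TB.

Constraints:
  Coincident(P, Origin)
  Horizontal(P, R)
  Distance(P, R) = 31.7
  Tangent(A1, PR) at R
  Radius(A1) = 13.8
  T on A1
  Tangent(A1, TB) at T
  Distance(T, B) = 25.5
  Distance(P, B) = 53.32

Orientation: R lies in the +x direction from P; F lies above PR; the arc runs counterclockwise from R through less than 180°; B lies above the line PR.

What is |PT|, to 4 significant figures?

48.34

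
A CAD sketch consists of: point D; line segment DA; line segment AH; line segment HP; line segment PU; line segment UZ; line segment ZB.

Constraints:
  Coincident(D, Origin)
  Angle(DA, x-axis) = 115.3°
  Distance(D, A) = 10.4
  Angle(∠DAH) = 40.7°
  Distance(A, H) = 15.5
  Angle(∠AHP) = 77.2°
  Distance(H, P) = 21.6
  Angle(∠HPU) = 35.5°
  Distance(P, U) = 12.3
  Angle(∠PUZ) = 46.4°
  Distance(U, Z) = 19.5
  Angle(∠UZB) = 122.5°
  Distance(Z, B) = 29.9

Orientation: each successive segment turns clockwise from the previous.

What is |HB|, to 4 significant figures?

48.25

∠PUZ = 46.4° gives UZ at -44.90° from the x-axis; with |UZ| = 19.5, Z = (10.87, -15.67). ∠UZB = 122.5° gives ZB at -102.4° from the x-axis; with |ZB| = 29.9, B = (4.448, -44.87). Then |HB| = |B − H| = 48.25.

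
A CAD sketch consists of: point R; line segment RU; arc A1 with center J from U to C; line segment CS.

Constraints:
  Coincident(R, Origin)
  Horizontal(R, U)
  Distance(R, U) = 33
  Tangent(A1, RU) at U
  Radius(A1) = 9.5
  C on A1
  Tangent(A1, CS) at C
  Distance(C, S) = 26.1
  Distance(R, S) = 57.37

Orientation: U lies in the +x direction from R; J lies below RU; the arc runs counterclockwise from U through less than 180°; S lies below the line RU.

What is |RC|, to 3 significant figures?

31.5

Checks: R = (0.00, 0.00) ✓; |JC| = 9.500 ✓; ∠(JC, CS) = 90.00° ✓; |CS| = 26.10 ✓; |RS| = 57.37 ✓.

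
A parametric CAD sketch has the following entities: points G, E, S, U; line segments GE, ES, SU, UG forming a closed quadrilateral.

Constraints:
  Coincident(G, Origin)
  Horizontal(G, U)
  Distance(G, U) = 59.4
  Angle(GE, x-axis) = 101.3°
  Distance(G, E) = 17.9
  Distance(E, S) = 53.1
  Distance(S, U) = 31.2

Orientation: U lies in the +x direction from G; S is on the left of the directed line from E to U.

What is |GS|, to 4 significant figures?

56.43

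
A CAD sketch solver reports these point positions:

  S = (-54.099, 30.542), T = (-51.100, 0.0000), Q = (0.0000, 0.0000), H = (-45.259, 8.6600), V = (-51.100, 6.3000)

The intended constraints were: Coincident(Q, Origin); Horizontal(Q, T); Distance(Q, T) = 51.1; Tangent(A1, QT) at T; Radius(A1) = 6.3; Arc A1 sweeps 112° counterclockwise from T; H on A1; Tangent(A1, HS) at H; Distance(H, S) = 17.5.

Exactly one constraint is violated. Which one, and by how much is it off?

Distance(H, S) = 17.5 — off by 6.10.

Q = (0.00, 0.00) ✓; Q.y = 0.00, T.y = 0.00 ✓; |QT| = 51.10 ✓; ∠(VT, TQ) = 90.00° ✓; |VT| = 6.300 ✓; bearing(V→H) − bearing(V→T) = 112.0° ✓; |VH| = 6.300 ✓; ∠(VH, HS) = 90.00° ✓; |HS| = 23.60 ✗.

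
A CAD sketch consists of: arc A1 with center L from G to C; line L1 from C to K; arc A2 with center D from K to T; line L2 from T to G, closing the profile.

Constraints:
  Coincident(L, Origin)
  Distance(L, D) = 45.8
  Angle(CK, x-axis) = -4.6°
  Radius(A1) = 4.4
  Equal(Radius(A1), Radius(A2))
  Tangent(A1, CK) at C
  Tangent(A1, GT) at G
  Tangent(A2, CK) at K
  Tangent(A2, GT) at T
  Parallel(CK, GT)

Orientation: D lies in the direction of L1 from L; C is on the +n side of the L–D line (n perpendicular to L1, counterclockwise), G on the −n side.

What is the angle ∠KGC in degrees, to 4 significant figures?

79.12°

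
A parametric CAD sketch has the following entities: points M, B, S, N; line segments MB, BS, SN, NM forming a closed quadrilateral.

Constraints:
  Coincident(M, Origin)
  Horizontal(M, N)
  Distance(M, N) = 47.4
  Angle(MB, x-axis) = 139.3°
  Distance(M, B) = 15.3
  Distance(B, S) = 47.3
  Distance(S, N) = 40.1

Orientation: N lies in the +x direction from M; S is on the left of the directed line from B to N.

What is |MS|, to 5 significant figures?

45.272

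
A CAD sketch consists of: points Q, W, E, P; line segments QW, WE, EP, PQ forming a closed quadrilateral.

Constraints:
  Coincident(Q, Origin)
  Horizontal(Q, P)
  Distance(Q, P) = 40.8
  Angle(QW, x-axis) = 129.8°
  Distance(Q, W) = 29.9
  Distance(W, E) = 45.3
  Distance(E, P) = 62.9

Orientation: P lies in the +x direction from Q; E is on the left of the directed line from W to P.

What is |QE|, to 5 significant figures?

57.169

Checks: |WE| = 45.30 ✓; |EP| = 62.90 ✓.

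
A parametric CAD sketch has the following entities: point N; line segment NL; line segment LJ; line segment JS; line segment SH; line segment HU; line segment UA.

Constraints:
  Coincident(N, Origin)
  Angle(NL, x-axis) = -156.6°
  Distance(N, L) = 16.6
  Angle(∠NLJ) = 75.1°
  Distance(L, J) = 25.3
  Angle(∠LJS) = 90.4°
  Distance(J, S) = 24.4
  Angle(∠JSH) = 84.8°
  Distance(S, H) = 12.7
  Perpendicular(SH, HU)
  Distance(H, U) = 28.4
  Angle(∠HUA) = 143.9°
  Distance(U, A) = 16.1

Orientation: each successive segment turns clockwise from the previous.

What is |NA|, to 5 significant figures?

39.513

SH is perpendicular to HU, so HU runs at -176.30°; with |HU| = 28.4, U = (-22.389, 7.6981). ∠HUA = 143.9° gives UA at 147.60° from the x-axis; with |UA| = 16.1, A = (-35.983, 16.325). Then |NA| = |A − N| = 39.513.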